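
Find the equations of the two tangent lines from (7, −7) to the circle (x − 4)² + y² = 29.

5x − 2y = 49 and 2x + 5y = −21

A line y − (−7) = m(x − (7)) is tangent when its distance from (4, 0) is √29:
[m·(−3) − (7)]² = 29(m² + 1)
10m² − 21m − 10 = 0, so m = 5/2 or m = −2/5.
With m = 5/2: 5x − 2y = 49. With m = −2/5: 2x + 5y = −21.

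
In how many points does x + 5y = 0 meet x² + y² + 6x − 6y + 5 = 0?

d² = (1·(−3) + 5·3 − (0))²/26 = 72/13; r² = 13.
Since d² < r², the line cuts the circle twice.

2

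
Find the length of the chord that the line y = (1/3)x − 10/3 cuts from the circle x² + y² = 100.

From the line, y = (−10 + x)/3. Substituting:
10x² − 20x − 800 = 0  ⟹  x² − 2x − 80 = 0
x = 10 or x = −8, giving (10, 0) and (−8, −6).
|(10, 0) − (−8, −6)| = √((18)² + (6)²) = 6√10.

6√10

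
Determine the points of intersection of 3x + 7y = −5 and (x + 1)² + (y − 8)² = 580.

(−25, 10) and (17, −8)

Express y = (−5 − 3x)/7 and substitute into the circle:
58x² + 464x − 24650 = 0  ⟹  x² + 8x − 425 = 0
x = 17 or x = −25, giving (17, −8) and (−25, 10).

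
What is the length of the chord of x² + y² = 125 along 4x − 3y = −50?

10

The distance from (0, 0) to the line is 50/√25, and r² = 125.
Chord = 2√(r² − d²) = 2·√(25) = 10.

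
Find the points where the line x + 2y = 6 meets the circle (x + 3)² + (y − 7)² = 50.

Substitute y = (6 − x)/2:
5x² + 40x − 100 = 0  ⟹  x² + 8x − 20 = 0
x = 2 or x = −10, giving (2, 2) and (−10, 8).

(−10, 8) and (2, 2)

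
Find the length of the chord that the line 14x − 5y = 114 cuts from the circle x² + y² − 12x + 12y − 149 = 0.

2√221

Substitute y = (−114 + 14x)/5:
221x² − 2652x + 2431 = 0  ⟹  x² − 12x + 11 = 0
x = 11 or x = 1, giving (11, 8) and (1, −20).
|(11, 8) − (1, −20)| = √((10)² + (28)²) = 2√221.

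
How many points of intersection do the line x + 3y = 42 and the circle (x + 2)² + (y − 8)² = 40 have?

1

d² = (1·(−2) + 3·8 − (42))²/10 = 40; r² = 40.
Since d² = r², the line is tangent.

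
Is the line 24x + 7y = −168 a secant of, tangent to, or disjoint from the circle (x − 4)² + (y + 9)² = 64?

disjoint

Centre (4, −9), r² = 64. Distance² from centre to line = (201)²/625 = 40401/625.
Since d² > r², the line lies outside the circle.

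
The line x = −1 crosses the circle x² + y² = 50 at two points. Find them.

The line gives x = −1. Substituting into the circle:
y² − 49 = 0
y = 7 or y = −7, giving (−1, 7) and (−1, −7).

(−1, −7) and (−1, 7)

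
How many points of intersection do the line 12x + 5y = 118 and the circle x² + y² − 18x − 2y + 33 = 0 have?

d² = (12·9 + 5·1 − (118))²/169 = 25/169; r² = 49.
Since d² < r², the line cuts the circle twice.

2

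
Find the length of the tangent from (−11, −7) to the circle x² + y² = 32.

The centre is (0, 0) and r = 4√2. The square of the distance from P to the centre is 121 + 49 = 170.
By the tangent–radius right angle, tangent length = √(|PO|² − r²) = √138.

√138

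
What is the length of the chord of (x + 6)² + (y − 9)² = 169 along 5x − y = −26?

Express y = 5x + 26 and substitute into the circle:
26x² + 182x + 156 = 0  ⟹  x² + 7x + 6 = 0
x = −1 or x = −6, giving (−1, 21) and (−6, −4).
|(−1, 21) − (−6, −4)| = √((5)² + (25)²) = 5√26.

5√26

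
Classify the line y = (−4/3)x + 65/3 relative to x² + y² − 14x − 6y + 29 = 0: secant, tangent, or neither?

d² = (4·7 + 3·3 − (65))²/25 = 784/25; r² = 29.
Since d² > r², the line lies outside the circle.

neither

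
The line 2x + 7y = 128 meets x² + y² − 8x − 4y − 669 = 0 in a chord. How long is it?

The distance from (4, 2) to the line is 106/√53, and r² = 689.
Half the chord is √(r² − d²) = √(477), so the full chord is 6√53.

6√53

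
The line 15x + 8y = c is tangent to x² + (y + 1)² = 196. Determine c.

c = −246 or c = 230

The line touches the circle iff its distance from (0, −1) is 14:
|15·0 + 8·(−1) − c| / √289 = 14
|c − (−8)| = 14·17, so c = 230 or c = −246.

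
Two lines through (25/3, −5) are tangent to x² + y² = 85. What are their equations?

9x − 2y = 85 and 6x − 7y = 85

Write the tangent as mx − y + (−5 − m·(25/3)) = 0 and set its distance from the centre to √85:
(−25/3m − (5))² = 85(m² + 1)
14m² − 75m + 54 = 0, so m = 9/2 or m = 6/7.
Through (25/3, −5) these give 9x − 2y = 85 and 6x − 7y = 85.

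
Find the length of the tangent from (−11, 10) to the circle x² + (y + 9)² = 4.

With centre O = (0, −9), |OP|² = 482 and r² = 4.
By the tangent–radius right angle, tangent length = √(|PO|² − r²) = √478.

√478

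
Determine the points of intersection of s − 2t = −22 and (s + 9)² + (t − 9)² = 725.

(−32, −5) and (16, 19)

From the line, t = (22 + s)/2. Substituting:
5s² + 80s − 2560 = 0  ⟹  s² + 16s − 512 = 0
s = 16 or s = −32, giving (16, 19) and (−32, −5).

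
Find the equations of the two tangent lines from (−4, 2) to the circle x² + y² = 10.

Let a tangent through (−4, 2) have slope m. Its distance from (0, 0) must equal √10:
(4m − (−2))² = 10(m² + 1)
3m² + 8m − 3 = 0, so m = −3 or m = 1/3.
With m = −3: 3x + y = −10. With m = 1/3: x − 3y = −10.

3x + y = −10 and x − 3y = −10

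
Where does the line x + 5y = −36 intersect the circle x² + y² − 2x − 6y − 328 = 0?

From the line, y = (−36 − x)/5. Substituting:
26x² + 52x − 5824 = 0  ⟹  x² + 2x − 224 = 0
x = 14 or x = −16, giving (14, −10) and (−16, −4).

(−16, −4) and (14, −10)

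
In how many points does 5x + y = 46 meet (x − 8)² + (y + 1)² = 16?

2

Substituting the line into the circle gives 26x² − 486x + 2257 = 0.
Discriminant = (−486)² − 4·26·(2257) = 1468 > 0.
Two real roots: the line is a secant.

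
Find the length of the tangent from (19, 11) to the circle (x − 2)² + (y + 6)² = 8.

√570

Centre (2, −6), r² = 8. |PO|² = (17)² + (17)² = 578.
By the tangent–radius right angle, tangent length = √(|PO|² − r²) = √570.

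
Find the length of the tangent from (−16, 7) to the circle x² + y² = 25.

With centre O = (0, 0), |OP|² = 305 and r² = 25.
By the tangent–radius right angle, tangent length = √(|PO|² − r²) = √280 = 2√70.

2√70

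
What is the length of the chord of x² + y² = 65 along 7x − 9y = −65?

√130

Express y = (65 + 7x)/9 and substitute into the circle:
130x² + 910x − 1040 = 0  ⟹  x² + 7x − 8 = 0
x = 1 or x = −8, giving (1, 8) and (−8, 1).
Chord length = distance between (1, 8) and (−8, 1) = √130 = √130.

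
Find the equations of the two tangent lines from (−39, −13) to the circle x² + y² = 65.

4x − 7y = −65 and x − 8y = 65

A line y − (−13) = m(x − (−39)) is tangent when its distance from (0, 0) is √65:
(39m − (13))² = 65(m² + 1)
56m² − 39m + 4 = 0, so m = 4/7 or m = 1/8.
Through (−39, −13) these give 4x − 7y = −65 and x − 8y = 65.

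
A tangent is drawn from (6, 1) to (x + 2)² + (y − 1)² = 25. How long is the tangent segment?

The centre is (−2, 1) and r = 5. The square of the distance from P to the centre is 64 + 0 = 64.
Power of the point: PT² = |PO|² − r² = 39, so PT = √39.

√39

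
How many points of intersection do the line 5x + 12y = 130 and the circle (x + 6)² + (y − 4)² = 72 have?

Centre (−6, 4), r² = 72. Distance² from centre to line = (−112)²/169 = 12544/169.
Since d² > r², the line lies outside the circle.

0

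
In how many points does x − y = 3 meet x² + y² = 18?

2

Centre (0, 0), r² = 18. Distance² from centre to line = (−3)²/2 = 9/2.
Since d² < r², the line cuts the circle twice.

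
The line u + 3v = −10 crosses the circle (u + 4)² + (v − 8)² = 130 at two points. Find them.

From the line, v = (−10 − u)/3. Substituting:
10u² + 140u + 130 = 0  ⟹  u² + 14u + 13 = 0
u = −1 or u = −13, giving (−1, −3) and (−13, 1).

(−13, 1) and (−1, −3)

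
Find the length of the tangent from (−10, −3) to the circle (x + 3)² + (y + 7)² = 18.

√47

Centre (−3, −7), r² = 18. |PO|² = (−7)² + (4)² = 65.
By the tangent–radius right angle, tangent length = √(|PO|² − r²) = √47.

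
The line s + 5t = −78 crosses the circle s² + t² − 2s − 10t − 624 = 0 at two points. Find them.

Express t = (−78 − s)/5 and substitute into the circle:
26s² + 156s − 5616 = 0  ⟹  s² + 6s − 216 = 0
s = 12 or s = −18, giving (12, −18) and (−18, −12).

(−18, −12) and (12, −18)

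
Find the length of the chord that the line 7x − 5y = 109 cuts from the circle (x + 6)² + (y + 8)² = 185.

√74

Centre (−6, −8), r² = 185. Perpendicular distance d from centre to line = |−111| / √74 = 111/√74.
Half the chord is √(r² − d²) = √(37/2), so the full chord is √74.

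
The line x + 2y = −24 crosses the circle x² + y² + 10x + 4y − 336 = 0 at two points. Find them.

Express y = (−24 − x)/2 and substitute into the circle:
5x² + 80x − 960 = 0  ⟹  x² + 16x − 192 = 0
x = 8 or x = −24, giving (8, −16) and (−24, 0).

(−24, 0) and (8, −16)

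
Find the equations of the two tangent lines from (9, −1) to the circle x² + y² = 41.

Let a tangent through (9, −1) have slope m. Its distance from (0, 0) must equal √41:
(−9m − (1))² = 41(m² + 1)
20m² + 9m − 20 = 0, so m = −5/4 or m = 4/5.
With m = −5/4: 5x + 4y = 41. With m = 4/5: 4x − 5y = 41.

5x + 4y = 41 and 4x − 5y = 41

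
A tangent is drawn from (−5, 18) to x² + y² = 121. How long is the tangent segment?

2√57

Centre (0, 0), r² = 121. |PO|² = (−5)² + (18)² = 349.
By the tangent–radius right angle, tangent length = √(|PO|² − r²) = √228 = 2√57.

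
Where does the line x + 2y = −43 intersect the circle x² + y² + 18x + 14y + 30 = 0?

Express y = (−43 − x)/2 and substitute into the circle:
5x² + 130x + 765 = 0  ⟹  x² + 26x + 153 = 0
x = −9 or x = −17, giving (−9, −17) and (−17, −13).

(−17, −13) and (−9, −17)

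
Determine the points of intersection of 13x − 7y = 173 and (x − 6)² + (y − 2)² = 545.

(2, −21) and (23, 18)

Express y = (−173 + 13x)/7 and substitute into the circle:
218x² − 5450x + 10028 = 0  ⟹  x² − 25x + 46 = 0
x = 23 or x = 2, giving (23, 18) and (2, −21).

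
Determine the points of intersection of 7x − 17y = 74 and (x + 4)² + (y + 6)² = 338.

Substitute y = (−74 + 7x)/17:
338x² + 2704x − 92274 = 0  ⟹  x² + 8x − 273 = 0
x = 13 or x = −21, giving (13, 1) and (−21, −13).

(−21, −13) and (13, 1)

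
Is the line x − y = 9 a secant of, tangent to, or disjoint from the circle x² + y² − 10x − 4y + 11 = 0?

tangent

d² = (1·5 − 1·2 − (9))²/2 = 18; r² = 18.
Since d² = r², the line is tangent.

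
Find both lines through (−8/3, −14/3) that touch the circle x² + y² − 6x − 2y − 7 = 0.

4x − y = −6 and x − 4y = 16

Write the tangent as mx − y + (−14/3 − m·(−8/3)) = 0 and set its distance from the centre to √17:
[m·(17/3) − (17/3)]² = 17(m² + 1)
4m² − 17m + 4 = 0, so m = 4 or m = 1/4.
With m = 4: 4x − y = −6. With m = 1/4: x − 4y = 16.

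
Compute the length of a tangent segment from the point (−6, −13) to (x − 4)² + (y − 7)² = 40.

With centre O = (4, 7), |OP|² = 500 and r² = 40.
The tangent meets the radius at right angles, so tangent² = |PO|² − r² = 500 − 40 = 460.

2√115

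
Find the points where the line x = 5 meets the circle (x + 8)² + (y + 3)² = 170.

The line gives x = 5. Substituting into the circle:
y² + 6y + 8 = 0
y = −2 or y = −4, giving (5, −2) and (5, −4).

(5, −4) and (5, −2)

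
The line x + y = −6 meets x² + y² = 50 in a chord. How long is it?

Express y = −x − 6 and substitute into the circle:
2x² + 12x − 14 = 0  ⟹  x² + 6x − 7 = 0
x = 1 or x = −7, giving (1, −7) and (−7, 1).
Chord length = distance between (1, −7) and (−7, 1) = √128 = 8√2.

8√2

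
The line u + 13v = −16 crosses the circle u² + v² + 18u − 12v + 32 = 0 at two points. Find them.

From the line, v = (−16 − u)/13. Substituting:
170u² + 3230u + 8160 = 0  ⟹  u² + 19u + 48 = 0
u = −3 or u = −16, giving (−3, −1) and (−16, 0).

(−16, 0) and (−3, −1)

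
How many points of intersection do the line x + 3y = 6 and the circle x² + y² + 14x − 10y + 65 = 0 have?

Substituting the line into the circle gives 10x² + 144x + 441 = 0.
Discriminant = (144)² − 4·10·(441) = 3096 > 0.
Two real roots: the line is a secant.

2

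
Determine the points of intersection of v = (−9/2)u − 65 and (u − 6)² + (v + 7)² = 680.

Express v = (−130 − 9u)/2 and substitute into the circle:
85u² + 2040u + 10880 = 0  ⟹  u² + 24u + 128 = 0
u = −8 or u = −16, giving (−8, −29) and (−16, 7).

(−16, 7) and (−8, −29)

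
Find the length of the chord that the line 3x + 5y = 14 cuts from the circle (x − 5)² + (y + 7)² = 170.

4√34

Centre (5, −7), r² = 170. Perpendicular distance d from centre to line = |−34| / √34 = 34/√34.
Chord = 2√(r² − d²) = 2·√(136) = 4√34.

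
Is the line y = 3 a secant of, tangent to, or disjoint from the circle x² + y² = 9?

tangent

Substituting the line into the circle gives x² = 0.
Discriminant = (0)² − 4·1·(0) = 0.
A repeated root: the line is tangent.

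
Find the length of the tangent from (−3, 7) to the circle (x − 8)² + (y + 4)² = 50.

Centre (8, −4), r² = 50. |PO|² = (−11)² + (11)² = 242.
By the tangent–radius right angle, tangent length = √(|PO|² − r²) = √192 = 8√3.

8√3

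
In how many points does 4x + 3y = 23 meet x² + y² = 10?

d² = (4·0 + 3·0 − (23))²/25 = 529/25; r² = 10.
Since d² > r², the line lies outside the circle.

0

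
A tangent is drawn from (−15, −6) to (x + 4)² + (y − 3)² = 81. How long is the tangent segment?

The centre is (−4, 3) and r = 9. The square of the distance from P to the centre is 121 + 81 = 202.
Power of the point: PT² = |PO|² − r² = 121, so PT = 11.

11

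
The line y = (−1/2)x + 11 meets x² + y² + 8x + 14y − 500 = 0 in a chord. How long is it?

The distance from (−4, −7) to the line is 40/√5, and r² = 565.
Half the chord is √(r² − d²) = √(245), so the full chord is 14√5.

14√5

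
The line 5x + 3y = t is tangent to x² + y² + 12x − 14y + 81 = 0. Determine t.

For a tangent, require d(centre, line) = r = 2.
|5·(−6) + 3·7 − t| / √34 = 2
|t − (−9)| = 2√34.

t = −9 ± 2√34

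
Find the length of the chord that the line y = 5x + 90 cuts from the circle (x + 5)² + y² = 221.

3√26

Centre (−5, 0), r² = 221. Perpendicular distance d from centre to line = |65| / √26 = 65/√26.
Chord = 2√(r² − d²) = 2·√(117/2) = 3√26.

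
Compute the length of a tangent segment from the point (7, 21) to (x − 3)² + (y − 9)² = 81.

√79

With centre O = (3, 9), |OP|² = 160 and r² = 81.
By the tangent–radius right angle, tangent length = √(|PO|² − r²) = √79.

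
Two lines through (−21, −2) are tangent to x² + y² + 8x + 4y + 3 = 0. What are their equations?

A line y − (−2) = m(x − (−21)) is tangent when its distance from (−4, −2) is √17:
(17m − (0))² = 17(m² + 1)
16m² − 1 = 0, so m = 1/4 or m = −1/4.
Through (−21, −2) these give x − 4y = −13 and x + 4y = −29.

x − 4y = −13 and x + 4y = −29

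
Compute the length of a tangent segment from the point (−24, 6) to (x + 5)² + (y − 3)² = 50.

With centre O = (−5, 3), |OP|² = 370 and r² = 50.
The tangent meets the radius at right angles, so tangent² = |PO|² − r² = 370 − 50 = 320.

8√5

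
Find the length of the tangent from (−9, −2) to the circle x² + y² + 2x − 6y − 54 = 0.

The centre is (−1, 3) and r = 8. The square of the distance from P to the centre is 64 + 25 = 89.
The tangent meets the radius at right angles, so tangent² = |PO|² − r² = 89 − 64 = 25.

5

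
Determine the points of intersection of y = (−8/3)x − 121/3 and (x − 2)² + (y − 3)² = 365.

From the line, y = (−121 − 8x)/3. Substituting:
73x² + 2044x + 13651 = 0  ⟹  x² + 28x + 187 = 0
x = −11 or x = −17, giving (−11, −11) and (−17, 5).

(−17, 5) and (−11, −11)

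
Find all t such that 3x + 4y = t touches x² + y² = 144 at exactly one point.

For a tangent, require d(centre, line) = r = 12.
|3·0 + 4·0 − t| / √25 = 12
|t| = 12·5, so t = 60 or t = −60.

t = −60 or t = 60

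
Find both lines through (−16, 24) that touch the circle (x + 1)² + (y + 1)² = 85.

9x + 2y = −96 and 6x + 7y = 72

A line y − (24) = m(x − (−16)) is tangent when its distance from (−1, −1) is √85:
(15m − (−25))² = 85(m² + 1)
14m² + 75m + 54 = 0, so m = −9/2 or m = −6/7.
With m = −9/2: 9x + 2y = −96. With m = −6/7: 6x + 7y = 72.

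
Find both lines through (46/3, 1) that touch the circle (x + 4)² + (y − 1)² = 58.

3x − 7y = 39 and 3x + 7y = 53

Write the tangent as mx − y + (1 − m·(46/3)) = 0 and set its distance from the centre to √58:
(−58/3m − (0))² = 58(m² + 1)
49m² − 9 = 0, so m = 3/7 or m = −3/7.
Through (46/3, 1) these give 3x − 7y = 39 and 3x + 7y = 53.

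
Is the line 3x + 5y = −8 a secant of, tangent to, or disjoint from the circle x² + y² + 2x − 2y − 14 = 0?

secant

Substituting the line into the circle gives 34x² + 128x − 206 = 0.
Discriminant = (128)² − 4·34·(−206) = 44400 > 0.
Two real roots: the line is a secant.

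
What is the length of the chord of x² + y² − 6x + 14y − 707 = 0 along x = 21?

42

The line gives x = 21. Substituting into the circle:
y² + 14y − 392 = 0
y = 14 or y = −28, giving (21, 14) and (21, −28).
Chord length = distance between (21, 14) and (21, −28) = √1764 = 42.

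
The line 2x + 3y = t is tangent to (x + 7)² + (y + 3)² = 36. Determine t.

For a tangent, require d(centre, line) = r = 6.
|2·(−7) + 3·(−3) − t| / √13 = 6
|t − (−23)| = 6√13.

t = −23 ± 6√13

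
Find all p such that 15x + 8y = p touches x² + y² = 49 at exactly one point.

Tangency holds when the distance from the centre (0, 0) to the line equals the radius 7:
|15·0 + 8·0 − p| / √289 = 7
|p| = 7·17, so p = 119 or p = −119.

p = −119 or p = 119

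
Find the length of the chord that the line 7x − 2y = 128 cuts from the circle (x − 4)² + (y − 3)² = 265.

2√53

Centre (4, 3), r² = 265. Perpendicular distance d from centre to line = |−106| / √53 = 106/√53.
Chord = 2√(r² − d²) = 2·√(53) = 2√53.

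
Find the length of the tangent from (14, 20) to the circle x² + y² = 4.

4√37

Centre (0, 0), r² = 4. |PO|² = (14)² + (20)² = 596.
By the tangent–radius right angle, tangent length = √(|PO|² − r²) = √592 = 4√37.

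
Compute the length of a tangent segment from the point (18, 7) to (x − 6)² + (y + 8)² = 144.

15

Centre (6, −8), r² = 144. |PO|² = (12)² + (15)² = 369.
The tangent meets the radius at right angles, so tangent² = |PO|² − r² = 369 − 144 = 225.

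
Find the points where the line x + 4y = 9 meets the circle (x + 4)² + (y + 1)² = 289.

(−19, 7) and (13, −1)

Substitute y = (9 − x)/4:
17x² + 102x − 4199 = 0  ⟹  x² + 6x − 247 = 0
x = 13 or x = −19, giving (13, −1) and (−19, 7).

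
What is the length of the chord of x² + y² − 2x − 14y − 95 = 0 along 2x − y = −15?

10√5

Express y = 2x + 15 and substitute into the circle:
5x² + 30x − 80 = 0  ⟹  x² + 6x − 16 = 0
x = 2 or x = −8, giving (2, 19) and (−8, −1).
Chord length = distance between (2, 19) and (−8, −1) = √500 = 10√5.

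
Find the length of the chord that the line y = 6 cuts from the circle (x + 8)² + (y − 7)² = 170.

Express y = 6 and substitute into the circle:
x² + 16x − 105 = 0
x = 5 or x = −21, giving (5, 6) and (−21, 6).
Chord length = distance between (5, 6) and (−21, 6) = √676 = 26.

26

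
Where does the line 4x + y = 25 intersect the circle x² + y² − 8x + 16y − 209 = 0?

Express y = −4x + 25 and substitute into the circle:
17x² − 272x + 816 = 0  ⟹  x² − 16x + 48 = 0
x = 12 or x = 4, giving (12, −23) and (4, 9).

(4, 9) and (12, −23)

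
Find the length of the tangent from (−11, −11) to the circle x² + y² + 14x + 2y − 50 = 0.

4

With centre O = (−7, −1), |OP|² = 116 and r² = 100.
The tangent meets the radius at right angles, so tangent² = |PO|² − r² = 116 − 100 = 16.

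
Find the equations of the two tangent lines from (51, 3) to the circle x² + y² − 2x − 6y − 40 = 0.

Write the tangent as mx − y + (3 − m·(51)) = 0 and set its distance from the centre to 5√2:
[m·(−50) − (0)]² = 50(m² + 1)
49m² − 1 = 0, so m = −1/7 or m = 1/7.
Through (51, 3) these give x + 7y = 72 and x − 7y = 30.

x + 7y = 72 and x − 7y = 30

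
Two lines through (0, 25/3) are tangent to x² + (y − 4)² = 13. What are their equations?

2x − 3y = −25 and 2x + 3y = 25

Write the tangent as mx − y + (25/3 − m·(0)) = 0 and set its distance from the centre to √13:
(0m − (−13/3))² = 13(m² + 1)
9m² − 4 = 0, so m = 2/3 or m = −2/3.
Through (0, 25/3) these give 2x − 3y = −25 and 2x + 3y = 25.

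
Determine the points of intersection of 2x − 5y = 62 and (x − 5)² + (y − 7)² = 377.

From the line, y = (−62 + 2x)/5. Substituting:
29x² − 638x + 609 = 0  ⟹  x² − 22x + 21 = 0
x = 21 or x = 1, giving (21, −4) and (1, −12).

(1, −12) and (21, −4)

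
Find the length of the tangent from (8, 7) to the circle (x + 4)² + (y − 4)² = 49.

2√26

Centre (−4, 4), r² = 49. |PO|² = (12)² + (3)² = 153.
Power of the point: PT² = |PO|² − r² = 104, so PT = 2√26.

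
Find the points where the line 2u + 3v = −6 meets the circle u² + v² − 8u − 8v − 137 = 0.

Substitute v = (−6 − 2u)/3:
13u² − 1053 = 0  ⟹  u² − 81 = 0
u = 9 or u = −9, giving (9, −8) and (−9, 4).

(−9, 4) and (9, −8)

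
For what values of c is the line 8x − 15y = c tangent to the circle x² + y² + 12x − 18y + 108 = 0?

For a tangent, require d(centre, line) = r = 3.
|8·(−6) − 15·9 − c| / √289 = 3
|c − (−183)| = 3·17, so c = −132 or c = −234.

c = −234 or c = −132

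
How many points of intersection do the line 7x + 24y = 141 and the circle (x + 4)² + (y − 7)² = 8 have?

2

Centre (−4, 7), r² = 8. Distance² from centre to line = (−1)²/625 = 1/625.
Since d² < r², the line cuts the circle twice.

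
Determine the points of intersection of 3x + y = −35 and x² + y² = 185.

(−13, 4) and (−8, −11)

From the line, y = −3x − 35. Substituting:
10x² + 210x + 1040 = 0  ⟹  x² + 21x + 104 = 0
x = −8 or x = −13, giving (−8, −11) and (−13, 4).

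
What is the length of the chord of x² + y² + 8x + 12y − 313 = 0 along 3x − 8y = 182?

Centre (−4, −6), r² = 365. Perpendicular distance d from centre to line = |−146| / √73 = 146/√73.
Half the chord is √(r² − d²) = √(73), so the full chord is 2√73.

2√73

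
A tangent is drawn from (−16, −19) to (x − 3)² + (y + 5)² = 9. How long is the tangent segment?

Centre (3, −5), r² = 9. |PO|² = (−19)² + (−14)² = 557.
By the tangent–radius right angle, tangent length = √(|PO|² − r²) = √548 = 2√137.

2√137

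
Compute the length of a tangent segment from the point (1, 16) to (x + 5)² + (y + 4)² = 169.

Centre (−5, −4), r² = 169. |PO|² = (6)² + (20)² = 436.
Power of the point: PT² = |PO|² − r² = 267, so PT = √267.

√267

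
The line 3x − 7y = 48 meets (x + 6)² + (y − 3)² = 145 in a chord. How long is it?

√58

Substitute y = (−48 + 3x)/7:
58x² + 174x − 580 = 0  ⟹  x² + 3x − 10 = 0
x = 2 or x = −5, giving (2, −6) and (−5, −9).
|(2, −6) − (−5, −9)| = √((7)² + (3)²) = √58.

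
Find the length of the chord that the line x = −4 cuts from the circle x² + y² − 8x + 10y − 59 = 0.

12

The distance from (4, −5) to the line is 8, and r² = 100.
Half the chord is √(r² − d²) = √(36), so the full chord is 12.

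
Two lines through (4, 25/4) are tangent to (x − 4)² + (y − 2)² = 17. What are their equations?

Let a tangent through (4, 25/4) have slope m. Its distance from (4, 2) must equal √17:
(0m − (−17/4))² = 17(m² + 1)
16m² − 1 = 0, so m = 1/4 or m = −1/4.
With m = 1/4: x − 4y = −21. With m = −1/4: x + 4y = 29.

x − 4y = −21 and x + 4y = 29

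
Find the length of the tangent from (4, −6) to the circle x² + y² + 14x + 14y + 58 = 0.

The centre is (−7, −7) and r = 2√10. The square of the distance from P to the centre is 121 + 1 = 122.
The tangent meets the radius at right angles, so tangent² = |PO|² − r² = 122 − 40 = 82.

√82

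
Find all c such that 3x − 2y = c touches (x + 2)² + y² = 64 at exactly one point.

c = −6 ± 8√13

Tangency holds when the distance from the centre (−2, 0) to the line equals the radius 8:
|3·(−2) − 2·0 − c| / √13 = 8
|c − (−6)| = 8√13.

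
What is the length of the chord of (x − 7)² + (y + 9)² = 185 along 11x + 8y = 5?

Centre (7, −9), r² = 185. Perpendicular distance d from centre to line = |0| / √185 = 0/√185.
Chord = 2√(r² − d²) = 2·√(185) = 2√185.

2√185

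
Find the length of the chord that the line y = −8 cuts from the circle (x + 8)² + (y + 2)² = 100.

16

Centre (−8, −2), r² = 100. Perpendicular distance d from centre to line = |6| / √1 = 6.
Half the chord is √(r² − d²) = √(64), so the full chord is 16.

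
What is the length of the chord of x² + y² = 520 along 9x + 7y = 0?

4√130

Express y = (−9x)/7 and substitute into the circle:
130x² − 25480 = 0  ⟹  x² − 196 = 0
x = 14 or x = −14, giving (14, −18) and (−14, 18).
|(14, −18) − (−14, 18)| = √((28)² + (−36)²) = 4√130.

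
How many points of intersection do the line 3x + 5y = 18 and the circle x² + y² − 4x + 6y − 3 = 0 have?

0

Substituting the line into the circle gives 34x² − 298x + 789 = 0.
Discriminant = (−298)² − 4·34·(789) = −18500 < 0.
No real roots: the line does not meet the circle.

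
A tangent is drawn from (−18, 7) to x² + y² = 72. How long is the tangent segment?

The centre is (0, 0) and r = 6√2. The square of the distance from P to the centre is 324 + 49 = 373.
By the tangent–radius right angle, tangent length = √(|PO|² − r²) = √301.

√301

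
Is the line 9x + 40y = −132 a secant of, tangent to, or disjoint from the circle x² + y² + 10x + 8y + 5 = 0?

Substituting the line into the circle gives 1681x² + 15496x − 16816 = 0.
Δ = 240126016 − (−113070784) = 353196800.
Two real roots: the line is a secant.

secant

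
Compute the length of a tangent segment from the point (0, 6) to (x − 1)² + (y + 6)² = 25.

The centre is (1, −6) and r = 5. The square of the distance from P to the centre is 1 + 144 = 145.
Power of the point: PT² = |PO|² − r² = 120, so PT = 2√30.

2√30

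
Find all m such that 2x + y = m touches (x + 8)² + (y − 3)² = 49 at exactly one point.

The line touches the circle iff its distance from (−8, 3) is 7:
|2·(−8) + 1·3 − m| / √5 = 7
|m − (−13)| = 7√5.

m = −13 ± 7√5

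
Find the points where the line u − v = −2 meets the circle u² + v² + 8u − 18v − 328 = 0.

(−12, −10) and (15, 17)

Substitute v = u + 2:
2u² − 6u − 360 = 0  ⟹  u² − 3u − 180 = 0
u = 15 or u = −12, giving (15, 17) and (−12, −10).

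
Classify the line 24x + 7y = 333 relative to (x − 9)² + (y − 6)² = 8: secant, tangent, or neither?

Centre (9, 6), r² = 8. Distance² from centre to line = (−75)²/625 = 9.
Since d² > r², the line lies outside the circle.

neither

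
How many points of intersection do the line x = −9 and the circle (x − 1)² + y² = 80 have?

Substituting the line into the circle gives y² + 20 = 0.
Discriminant = (0)² − 4·1·(20) = −80 < 0.
No real roots: the line does not meet the circle.

0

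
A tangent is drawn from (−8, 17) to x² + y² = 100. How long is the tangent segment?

With centre O = (0, 0), |OP|² = 353 and r² = 100.
By the tangent–radius right angle, tangent length = √(|PO|² − r²) = √253.

√253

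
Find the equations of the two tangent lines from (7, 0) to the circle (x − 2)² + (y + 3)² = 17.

A line y − (0) = m(x − (7)) is tangent when its distance from (2, −3) is √17:
[m·(−5) − (−3)]² = 17(m² + 1)
4m² − 15m − 4 = 0, so m = 4 or m = −1/4.
Through (7, 0) these give 4x − y = 28 and x + 4y = 7.

4x − y = 28 and x + 4y = 7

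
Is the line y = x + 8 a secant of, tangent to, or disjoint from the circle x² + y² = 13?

d² = (1·0 − 1·0 − (−8))²/2 = 32; r² = 13.
Since d² > r², the line lies outside the circle.

disjoint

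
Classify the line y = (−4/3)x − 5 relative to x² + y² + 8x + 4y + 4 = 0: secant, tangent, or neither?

secant

Substituting the line into the circle gives 25x² + 144x + 81 = 0.
Discriminant = (144)² − 4·25·(81) = 12636 > 0.
Two real roots: the line is a secant.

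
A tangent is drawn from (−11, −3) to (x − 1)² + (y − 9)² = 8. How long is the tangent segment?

With centre O = (1, 9), |OP|² = 288 and r² = 8.
The tangent meets the radius at right angles, so tangent² = |PO|² − r² = 288 − 8 = 280.

2√70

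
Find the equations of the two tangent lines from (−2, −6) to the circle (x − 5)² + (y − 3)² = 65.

Let a tangent through (−2, −6) have slope m. Its distance from (5, 3) must equal √65:
(7m − (9))² = 65(m² + 1)
8m² + 63m − 8 = 0, so m = 1/8 or m = −8.
Through (−2, −6) these give x − 8y = 46 and 8x + y = −22.

x − 8y = 46 and 8x + y = −22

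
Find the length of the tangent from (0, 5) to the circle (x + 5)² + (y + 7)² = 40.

The centre is (−5, −7) and r = 2√10. The square of the distance from P to the centre is 25 + 144 = 169.
By the tangent–radius right angle, tangent length = √(|PO|² − r²) = √129.

√129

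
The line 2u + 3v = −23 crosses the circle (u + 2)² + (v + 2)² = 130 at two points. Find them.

(−13, 1) and (5, −11)

Express v = (−23 − 2u)/3 and substitute into the circle:
13u² + 104u − 845 = 0  ⟹  u² + 8u − 65 = 0
u = 5 or u = −13, giving (5, −11) and (−13, 1).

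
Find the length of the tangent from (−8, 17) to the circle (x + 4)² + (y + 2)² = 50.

With centre O = (−4, −2), |OP|² = 377 and r² = 50.
By the tangent–radius right angle, tangent length = √(|PO|² − r²) = √327.

√327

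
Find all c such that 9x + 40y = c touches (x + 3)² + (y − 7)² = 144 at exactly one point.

c = −239 or c = 745

For a tangent, require d(centre, line) = r = 12.
|9·(−3) + 40·7 − c| / √1681 = 12
|c − (253)| = 12·41, so c = 745 or c = −239.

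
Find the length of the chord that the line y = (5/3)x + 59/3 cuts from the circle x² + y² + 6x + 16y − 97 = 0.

2√34

The distance from (−3, −8) to the line is 68/√34, and r² = 170.
Chord = 2√(r² − d²) = 2·√(34) = 2√34.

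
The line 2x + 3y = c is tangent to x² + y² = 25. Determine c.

The line touches the circle iff its distance from (0, 0) is 5:
|2·0 + 3·0 − c| / √13 = 5
|c| = 5√13.

c = ±5√13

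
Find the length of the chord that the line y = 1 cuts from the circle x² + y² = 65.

16

Express y = 1 and substitute into the circle:
x² − 64 = 0
x = 8 or x = −8, giving (8, 1) and (−8, 1).
|(8, 1) − (−8, 1)| = √((16)² + (0)²) = 16.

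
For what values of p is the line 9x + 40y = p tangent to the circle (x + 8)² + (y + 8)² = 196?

For a tangent, require d(centre, line) = r = 14.
|9·(−8) + 40·(−8) − p| / √1681 = 14
|p − (−392)| = 14·41, so p = 182 or p = −966.

p = −966 or p = 182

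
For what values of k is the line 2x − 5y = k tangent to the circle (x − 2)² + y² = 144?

k = 4 ± 12√29

The line touches the circle iff its distance from (2, 0) is 12:
|2·2 − 5·0 − k| / √29 = 12
|k − (4)| = 12√29.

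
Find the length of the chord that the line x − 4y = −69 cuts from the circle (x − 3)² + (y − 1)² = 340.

Express y = (69 + x)/4 and substitute into the circle:
17x² + 34x − 1071 = 0  ⟹  x² + 2x − 63 = 0
x = 7 or x = −9, giving (7, 19) and (−9, 15).
Chord length = distance between (7, 19) and (−9, 15) = √272 = 4√17.

4√17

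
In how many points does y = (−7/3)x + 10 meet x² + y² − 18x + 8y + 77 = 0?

d² = (7·9 + 3·(−4) − (30))²/58 = 441/58; r² = 20.
Since d² < r², the line cuts the circle twice.

2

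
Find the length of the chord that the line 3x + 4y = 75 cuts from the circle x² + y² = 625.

From the line, y = (75 − 3x)/4. Substituting:
25x² − 450x − 4375 = 0  ⟹  x² − 18x − 175 = 0
x = 25 or x = −7, giving (25, 0) and (−7, 24).
|(25, 0) − (−7, 24)| = √((32)² + (−24)²) = 40.

40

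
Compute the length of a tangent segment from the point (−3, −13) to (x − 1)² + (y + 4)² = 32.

The centre is (1, −4) and r = 4√2. The square of the distance from P to the centre is 16 + 81 = 97.
By the tangent–radius right angle, tangent length = √(|PO|² − r²) = √65.

√65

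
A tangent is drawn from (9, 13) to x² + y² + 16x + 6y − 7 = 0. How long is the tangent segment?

With centre O = (−8, −3), |OP|² = 545 and r² = 80.
By the tangent–radius right angle, tangent length = √(|PO|² − r²) = √465.

√465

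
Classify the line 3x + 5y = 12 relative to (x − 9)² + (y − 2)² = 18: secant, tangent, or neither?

neither

Substituting the line into the circle gives 34x² − 462x + 1579 = 0.
Discriminant = (−462)² − 4·34·(1579) = −1300 < 0.
No real roots: the line does not meet the circle.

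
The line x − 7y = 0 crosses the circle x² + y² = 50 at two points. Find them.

(−7, −1) and (7, 1)

From the line, y = (x)/7. Substituting:
50x² − 2450 = 0  ⟹  x² − 49 = 0
x = 7 or x = −7, giving (7, 1) and (−7, −1).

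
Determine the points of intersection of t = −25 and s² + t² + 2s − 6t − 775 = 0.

Express t = −25 and substitute into the circle:
s² + 2s = 0
s = 0 or s = −2, giving (0, −25) and (−2, −25).

(−2, −25) and (0, −25)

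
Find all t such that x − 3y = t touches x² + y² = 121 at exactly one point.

t = ±11√10

For a tangent, require d(centre, line) = r = 11.
|1·0 − 3·0 − t| / √10 = 11
|t| = 11√10.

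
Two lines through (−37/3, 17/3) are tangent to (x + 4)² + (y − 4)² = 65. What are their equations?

7x − 4y = −109 and 8x + y = −93

Let a tangent through (−37/3, 17/3) have slope m. Its distance from (−4, 4) must equal √65:
(25/3m − (−5/3))² = 65(m² + 1)
4m² + 25m − 56 = 0, so m = 7/4 or m = −8.
Through (−37/3, 17/3) these give 7x − 4y = −109 and 8x + y = −93.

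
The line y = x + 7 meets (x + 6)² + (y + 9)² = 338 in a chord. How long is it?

Express y = x + 7 and substitute into the circle:
2x² + 44x − 46 = 0  ⟹  x² + 22x − 23 = 0
x = 1 or x = −23, giving (1, 8) and (−23, −16).
Chord length = distance between (1, 8) and (−23, −16) = √1152 = 24√2.

24√2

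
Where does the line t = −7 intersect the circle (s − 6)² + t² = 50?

Substitute t = −7:
s² − 12s + 35 = 0
s = 7 or s = 5, giving (7, −7) and (5, −7).

(5, −7) and (7, −7)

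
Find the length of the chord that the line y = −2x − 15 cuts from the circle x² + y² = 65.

4√5

The distance from (0, 0) to the line is 15/√5, and r² = 65.
Chord = 2√(r² − d²) = 2·√(20) = 4√5.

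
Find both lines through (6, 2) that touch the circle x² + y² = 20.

2x − y = 10 and x + 2y = 10

A line y − (2) = m(x − (6)) is tangent when its distance from (0, 0) is 2√5:
[m·(−6) − (−2)]² = 20(m² + 1)
2m² − 3m − 2 = 0, so m = 2 or m = −1/2.
With m = 2: 2x − y = 10. With m = −1/2: x + 2y = 10.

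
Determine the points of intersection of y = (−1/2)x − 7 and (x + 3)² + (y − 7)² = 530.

Express y = (−14 − x)/2 and substitute into the circle:
5x² + 80x − 1300 = 0  ⟹  x² + 16x − 260 = 0
x = 10 or x = −26, giving (10, −12) and (−26, 6).

(−26, 6) and (10, −12)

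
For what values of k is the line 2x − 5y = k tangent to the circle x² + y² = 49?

k = ±7√29

The line touches the circle iff its distance from (0, 0) is 7:
|2·0 − 5·0 − k| / √29 = 7
|k| = 7√29.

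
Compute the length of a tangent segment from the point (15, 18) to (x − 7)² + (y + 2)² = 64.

The centre is (7, −2) and r = 8. The square of the distance from P to the centre is 64 + 400 = 464.
The tangent meets the radius at right angles, so tangent² = |PO|² − r² = 464 − 64 = 400.

20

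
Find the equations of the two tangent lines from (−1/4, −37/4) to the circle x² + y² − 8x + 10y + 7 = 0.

Let a tangent through (−1/4, −37/4) have slope m. Its distance from (4, −5) must equal √34:
[m·(17/4) − (17/4)]² = 34(m² + 1)
15m² + 34m + 15 = 0, so m = −5/3 or m = −3/5.
Through (−1/4, −37/4) these give 5x + 3y = −29 and 3x + 5y = −47.

5x + 3y = −29 and 3x + 5y = −47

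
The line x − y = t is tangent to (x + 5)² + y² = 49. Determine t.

For a tangent, require d(centre, line) = r = 7.
|1·(−5) − 1·0 − t| / √2 = 7
|t − (−5)| = 7√2.

t = −5 ± 7√2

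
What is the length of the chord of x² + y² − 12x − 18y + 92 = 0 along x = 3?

8

The line gives x = 3. Substituting into the circle:
y² − 18y + 65 = 0
y = 13 or y = 5, giving (3, 13) and (3, 5).
|(3, 13) − (3, 5)| = √((0)² + (8)²) = 8.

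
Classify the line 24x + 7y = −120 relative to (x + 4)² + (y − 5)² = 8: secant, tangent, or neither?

d² = (24·(−4) + 7·5 − (−120))²/625 = 3481/625; r² = 8.
Since d² < r², the line cuts the circle twice.

secant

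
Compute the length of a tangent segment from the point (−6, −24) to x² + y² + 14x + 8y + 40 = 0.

2√94

Centre (−7, −4), r² = 25. |PO|² = (1)² + (−20)² = 401.
Power of the point: PT² = |PO|² − r² = 376, so PT = 2√94.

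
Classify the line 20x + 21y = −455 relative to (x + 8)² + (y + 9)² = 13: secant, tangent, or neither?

Substituting the line into the circle gives 841x² + 17696x + 93247 = 0.
Δ = 313148416 − 313682908 = −534492.
No real roots: the line does not meet the circle.

neither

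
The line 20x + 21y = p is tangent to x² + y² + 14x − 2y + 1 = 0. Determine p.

For a tangent, require d(centre, line) = r = 7.
|20·(−7) + 21·1 − p| / √841 = 7
|p − (−119)| = 7·29, so p = 84 or p = −322.

p = −322 or p = 84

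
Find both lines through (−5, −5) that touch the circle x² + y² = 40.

Let a tangent through (−5, −5) have slope m. Its distance from (0, 0) must equal 2√10:
[m·(5) − (5)]² = 40(m² + 1)
3m² + 10m + 3 = 0, so m = −3 or m = −1/3.
With m = −3: 3x + y = −20. With m = −1/3: x + 3y = −20.

3x + y = −20 and x + 3y = −20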